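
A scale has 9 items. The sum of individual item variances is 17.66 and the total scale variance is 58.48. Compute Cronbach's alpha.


alpha = (k/(k-1)) * (1 - sum(si^2)/s_total^2)
= (9/8) * (1 - 17.66/58.48)
alpha = 0.7853

0.7853


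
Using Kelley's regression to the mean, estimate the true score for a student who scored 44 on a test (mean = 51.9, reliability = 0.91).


T_est = rxx * X + (1 - rxx) * mean
T_est = 0.91 * 44 + 0.09 * 51.9
T_est = 40.04 + 4.671
T_est = 44.711

44.711


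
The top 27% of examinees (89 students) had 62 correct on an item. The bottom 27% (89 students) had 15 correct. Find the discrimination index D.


p_upper = 62/89 = 0.6966
p_lower = 15/89 = 0.1685
D = 0.6966 - 0.1685 = 0.5281

0.5281


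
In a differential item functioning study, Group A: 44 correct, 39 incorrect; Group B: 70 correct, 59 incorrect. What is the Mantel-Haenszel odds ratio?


Odds_A = 44/39 = 1.1282
Odds_B = 70/59 = 1.1864
OR = Odds_A / Odds_B = 1.1282 / 1.1864
Exactly, OR = (44 * 59) / (39 * 70) = 2596 / 2730
OR = 0.9509

0.9509


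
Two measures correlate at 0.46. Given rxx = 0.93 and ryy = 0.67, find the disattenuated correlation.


r_corrected = rxy / sqrt(rxx * ryy)
= 0.46 / sqrt(0.93 * 0.67)
= 0.46 / sqrt(0.6231)
= 0.46 / 0.789367
r_corrected = 0.5827

0.5827


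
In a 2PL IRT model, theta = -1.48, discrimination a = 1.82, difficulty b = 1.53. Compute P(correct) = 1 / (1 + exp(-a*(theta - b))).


a*(theta - b) = 1.82 * (-1.48 - 1.53) = -5.4782
exp(--5.4782) = 239.4154
P = 1 / (1 + 239.4154)
P = 0.0042

0.0042


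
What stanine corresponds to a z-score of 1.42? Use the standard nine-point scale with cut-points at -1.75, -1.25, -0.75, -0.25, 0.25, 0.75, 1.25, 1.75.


Stanine boundaries: [-1.75, -1.25, -0.75, -0.25, 0.25, 0.75, 1.25, 1.75]
z = 1.42
Check each boundary:
  z >= -1.75 -> could be stanine 2
  z >= -1.25 -> could be stanine 3
  z >= -0.75 -> could be stanine 4
  z >= -0.25 -> could be stanine 5
  z >= 0.25 -> could be stanine 6
  z >= 0.75 -> could be stanine 7
  z >= 1.25 -> could be stanine 8
  z < 1.75
Highest qualifying boundary gives stanine = 8

8


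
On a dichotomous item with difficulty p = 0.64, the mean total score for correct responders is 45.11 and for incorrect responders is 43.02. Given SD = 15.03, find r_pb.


q = 1 - p = 0.36
rpb = ((M1 - M0) / SD) * sqrt(p * q)
rpb = ((45.11 - 43.02) / 15.03) * sqrt(0.64 * 0.36)
rpb = 0.0667

0.0667


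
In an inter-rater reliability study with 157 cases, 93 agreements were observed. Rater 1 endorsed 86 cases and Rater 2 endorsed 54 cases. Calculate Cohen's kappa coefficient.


P_o = 93/157 = 0.592357
P_e = (86*54 + 71*103) / 24649 = 0.485091
kappa = (P_o - P_e) / (1 - P_e)
kappa = (0.592357 - 0.485091) / (1 - 0.485091)
kappa = 0.2083

0.2083


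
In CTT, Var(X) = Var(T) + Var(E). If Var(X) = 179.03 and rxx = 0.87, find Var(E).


var_true = rxx * var_obs = 0.87 * 179.03 = 155.7561
var_error = var_obs - var_true
var_error = 179.03 - 155.7561
var_error = 23.2739

23.2739


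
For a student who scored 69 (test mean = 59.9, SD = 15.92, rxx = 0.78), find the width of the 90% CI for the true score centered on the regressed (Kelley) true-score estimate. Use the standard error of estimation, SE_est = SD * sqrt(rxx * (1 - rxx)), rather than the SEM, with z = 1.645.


True score estimate = 0.78*69 + 0.22*59.9 = 66.998
SE_est = SD * sqrt(rxx * (1 - rxx)) = 15.92 * sqrt(0.78 * 0.22) = 15.92 * sqrt(0.1716) = 6.594801
CI = T_est +/- z * SE_est, so width = 2 * z * SE_est = 2 * 1.645 * 6.594801
Width = 21.6969

21.6969


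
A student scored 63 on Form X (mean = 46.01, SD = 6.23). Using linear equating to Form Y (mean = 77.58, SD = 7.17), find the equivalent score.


slope = SD_Y / SD_X = 7.17 / 6.23 ~ 1.1509
intercept = mean_Y - slope * mean_X = 77.58 - (7.17 / 6.23) * 46.01 ~ 24.6279
Y = slope * X + intercept. To avoid rounding drift from the rounded slope/intercept, evaluate the equivalent form Y = mean_Y + SD_Y * (X - mean_X) / SD_X at full precision:
Y = 77.58 + 7.17 * (63 - 46.01) / 6.23
Y = 77.58 + 7.17 * 16.99 / 6.23
Y = 77.58 + 121.8183 / 6.23
Y = 77.58 + 19.5535
Y = 97.1335

97.1335


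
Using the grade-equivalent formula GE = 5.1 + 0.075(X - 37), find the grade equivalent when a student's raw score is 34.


raw - median = 34 - 37 = -3
slope * diff = 0.075 * -3 = -0.225
GE = 5.1 + -0.225
GE = 4.875

4.875


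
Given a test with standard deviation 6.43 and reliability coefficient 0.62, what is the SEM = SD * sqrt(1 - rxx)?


SEM = SD * sqrt(1 - rxx)
SEM = 6.43 * sqrt(1 - 0.62)
SEM = 6.43 * sqrt(0.38) = 6.43 * 0.616441
SEM = 3.9637

3.9637


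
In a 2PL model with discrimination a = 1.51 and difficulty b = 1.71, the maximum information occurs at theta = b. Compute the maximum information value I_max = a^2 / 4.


For 2PL, max info at theta = b = 1.71
I_max = a^2 / 4 = 1.51^2 / 4
= 2.2801 / 4
I_max = 0.57

0.57


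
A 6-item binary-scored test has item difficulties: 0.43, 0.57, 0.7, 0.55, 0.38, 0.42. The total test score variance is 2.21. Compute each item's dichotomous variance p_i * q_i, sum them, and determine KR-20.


For each item, compute p_i * q_i:
  Item 1: 0.43 * 0.57 = 0.2451
  Item 2: 0.57 * 0.43 = 0.2451
  Item 3: 0.7 * 0.3 = 0.21
  Item 4: 0.55 * 0.45 = 0.2475
  Item 5: 0.38 * 0.62 = 0.2356
  Item 6: 0.42 * 0.58 = 0.2436
Sum(p_i * q_i) = 0.2451 + 0.2451 + 0.21 + 0.2475 + 0.2356 + 0.2436 = 1.4269
KR-20 = (k/(k-1)) * (1 - Sum(p_i*q_i) / Var_total)
= (6/5) * (1 - 1.4269/2.21)
= 1.2 * 0.3543
KR-20 = 0.4252

0.4252


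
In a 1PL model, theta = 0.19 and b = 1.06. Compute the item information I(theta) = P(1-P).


P = 1/(1+exp(-(0.19-1.06))) = 0.2953
I = P*(1-P) = 0.2953 * 0.7047
I = 0.2081

0.2081


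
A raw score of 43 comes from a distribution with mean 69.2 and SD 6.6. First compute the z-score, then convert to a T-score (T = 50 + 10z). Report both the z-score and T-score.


z = (X - mean) / SD = (43 - 69.2) / 6.6
z = -26.2 / 6.6
z = -3.9697
T-score = T = 50 + 10z
Carry z at full precision (z = -26.2 / 6.6) into the conversion:
T-score = 50 + 10 * (-26.2 / 6.6) = 50 + -262 / 6.6
T-score = 50 + -39.697
T-score = 10.303

10.303


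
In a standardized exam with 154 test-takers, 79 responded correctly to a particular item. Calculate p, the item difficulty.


Item difficulty p = number correct / total examinees
p = 79 / 154
p = 0.513

0.513


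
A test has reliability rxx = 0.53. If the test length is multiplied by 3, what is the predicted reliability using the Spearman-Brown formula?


r_new = (n * rxx) / (1 + (n-1) * rxx)
r_new = (3 * 0.53) / (1 + 2 * 0.53)
r_new = 1.59 / 2.06
r_new = 0.7718

0.7718


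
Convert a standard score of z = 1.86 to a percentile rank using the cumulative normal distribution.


CDF(z) = 0.5 * (1 + erf(z/sqrt(2)))
erf(1.3152) = 0.9371
CDF = 0.9686
Percentile rank = 0.9686 * 100 = 96.86

96.86


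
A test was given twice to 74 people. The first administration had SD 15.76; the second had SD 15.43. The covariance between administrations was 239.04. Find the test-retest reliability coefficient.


r = cov(X,Y) / (SD_X * SD_Y)
r = 239.04 / (15.76 * 15.43)
r = 239.04 / 243.1768
r = 0.983

0.983


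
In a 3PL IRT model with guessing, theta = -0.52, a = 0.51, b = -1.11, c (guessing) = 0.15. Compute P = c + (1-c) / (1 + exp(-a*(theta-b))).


logit = 0.51*(-0.52 - -1.11) = 0.3009
P* = 1/(1 + exp(-0.3009)) = 0.5747
P = 0.15 + (1 - 0.15) * 0.5747
P = 0.6385

0.6385


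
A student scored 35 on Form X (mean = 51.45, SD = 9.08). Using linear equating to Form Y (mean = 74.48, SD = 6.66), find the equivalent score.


slope = SD_Y / SD_X = 6.66 / 9.08 ~ 0.7335
intercept = mean_Y - slope * mean_X = 74.48 - (6.66 / 9.08) * 51.45 ~ 36.7424
Y = slope * X + intercept. To avoid rounding drift from the rounded slope/intercept, evaluate the equivalent form Y = mean_Y + SD_Y * (X - mean_X) / SD_X at full precision:
Y = 74.48 + 6.66 * (35 - 51.45) / 9.08
Y = 74.48 - 6.66 * 16.45 / 9.08
Y = 74.48 - 109.557 / 9.08
Y = 74.48 - 12.0657
Y = 62.4143

62.4143


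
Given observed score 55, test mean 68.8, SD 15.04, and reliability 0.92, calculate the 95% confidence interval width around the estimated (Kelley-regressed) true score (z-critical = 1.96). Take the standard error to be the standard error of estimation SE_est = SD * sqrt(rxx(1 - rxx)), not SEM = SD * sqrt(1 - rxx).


True score estimate = 0.92*55 + 0.08*68.8 = 56.104
SE_est = SD * sqrt(rxx * (1 - rxx)) = 15.04 * sqrt(0.92 * 0.08) = 15.04 * sqrt(0.0736) = 4.08025
CI = T_est +/- z * SE_est, so width = 2 * z * SE_est = 2 * 1.96 * 4.08025
Width = 15.9946

15.9946


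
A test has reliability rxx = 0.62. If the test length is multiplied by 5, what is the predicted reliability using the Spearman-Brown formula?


r_new = (n * rxx) / (1 + (n-1) * rxx)
r_new = (5 * 0.62) / (1 + 4 * 0.62)
r_new = 3.1 / 3.48
r_new = 0.8908

0.8908


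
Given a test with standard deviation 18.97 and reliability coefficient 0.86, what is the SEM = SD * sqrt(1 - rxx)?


SEM = SD * sqrt(1 - rxx)
SEM = 18.97 * sqrt(1 - 0.86)
SEM = 18.97 * sqrt(0.14) = 18.97 * 0.374166
SEM = 7.0979

7.0979


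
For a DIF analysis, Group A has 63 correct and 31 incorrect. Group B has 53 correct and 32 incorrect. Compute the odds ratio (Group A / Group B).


Odds_A = 63/31 = 2.0323
Odds_B = 53/32 = 1.6562
OR = Odds_A / Odds_B = 2.0323 / 1.6562
Exactly, OR = (63 * 32) / (31 * 53) = 2016 / 1643
OR = 1.227

1.227


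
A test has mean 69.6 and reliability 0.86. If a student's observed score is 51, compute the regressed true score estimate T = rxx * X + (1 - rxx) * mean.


T_est = rxx * X + (1 - rxx) * mean
T_est = 0.86 * 51 + 0.14 * 69.6
T_est = 43.86 + 9.744
T_est = 53.604

53.604


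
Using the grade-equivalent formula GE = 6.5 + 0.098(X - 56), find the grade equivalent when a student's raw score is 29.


raw - median = 29 - 56 = -27
slope * diff = 0.098 * -27 = -2.646
GE = 6.5 + -2.646
GE = 3.854

3.854


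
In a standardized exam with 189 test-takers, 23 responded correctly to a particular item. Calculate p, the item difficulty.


Item difficulty p = number correct / total examinees
p = 23 / 189
p = 0.1217

0.1217


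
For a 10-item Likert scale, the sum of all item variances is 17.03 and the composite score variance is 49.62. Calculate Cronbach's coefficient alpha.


alpha = (k/(k-1)) * (1 - sum(si^2)/s_total^2)
= (10/9) * (1 - 17.03/49.62)
alpha = 0.7298

0.7298


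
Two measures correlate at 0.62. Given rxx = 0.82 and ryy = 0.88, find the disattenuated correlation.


r_corrected = rxy / sqrt(rxx * ryy)
= 0.62 / sqrt(0.82 * 0.88)
= 0.62 / sqrt(0.7216)
= 0.62 / 0.84947
r_corrected = 0.7299

0.7299


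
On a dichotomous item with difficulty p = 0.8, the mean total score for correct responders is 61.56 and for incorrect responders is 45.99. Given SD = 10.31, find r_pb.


q = 1 - p = 0.2
rpb = ((M1 - M0) / SD) * sqrt(p * q)
rpb = ((61.56 - 45.99) / 10.31) * sqrt(0.8 * 0.2)
rpb = 0.6041

0.6041


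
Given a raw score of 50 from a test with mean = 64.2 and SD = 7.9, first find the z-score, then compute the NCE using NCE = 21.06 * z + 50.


z = (X - mean) / SD = (50 - 64.2) / 7.9
z = -14.2 / 7.9
z = -1.7975
NCE = NCE = 21.06z + 50
Carry z at full precision (z = -14.2 / 7.9) into the conversion:
NCE = 21.06 * (-14.2 / 7.9) + 50 = -299.052 / 7.9 + 50
NCE = -37.8547 + 50
NCE = 12.1453

12.1453


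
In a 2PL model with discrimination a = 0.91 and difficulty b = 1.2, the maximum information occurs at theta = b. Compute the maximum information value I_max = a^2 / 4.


For 2PL, max info at theta = b = 1.2
I_max = a^2 / 4 = 0.91^2 / 4
= 0.8281 / 4
I_max = 0.207

0.207


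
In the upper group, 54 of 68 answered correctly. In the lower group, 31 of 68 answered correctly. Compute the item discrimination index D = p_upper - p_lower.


p_upper = 54/68 = 0.7941
p_lower = 31/68 = 0.4559
D = 0.7941 - 0.4559 = 0.3382

0.3382


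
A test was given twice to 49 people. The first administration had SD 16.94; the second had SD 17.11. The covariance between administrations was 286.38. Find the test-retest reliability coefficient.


r = cov(X,Y) / (SD_X * SD_Y)
r = 286.38 / (16.94 * 17.11)
r = 286.38 / 289.8434
r = 0.9881

0.9881


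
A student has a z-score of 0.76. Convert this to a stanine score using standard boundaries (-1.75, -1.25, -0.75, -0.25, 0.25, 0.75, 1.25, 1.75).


Stanine boundaries: [-1.75, -1.25, -0.75, -0.25, 0.25, 0.75, 1.25, 1.75]
z = 0.76
Check each boundary:
  z >= -1.75 -> could be stanine 2
  z >= -1.25 -> could be stanine 3
  z >= -0.75 -> could be stanine 4
  z >= -0.25 -> could be stanine 5
  z >= 0.25 -> could be stanine 6
  z >= 0.75 -> could be stanine 7
  z < 1.25
  z < 1.75
Highest qualifying boundary gives stanine = 7

7


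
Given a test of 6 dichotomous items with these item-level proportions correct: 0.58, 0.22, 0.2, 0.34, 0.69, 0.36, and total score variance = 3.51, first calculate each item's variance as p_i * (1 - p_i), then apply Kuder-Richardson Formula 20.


For each item, compute p_i * q_i:
  Item 1: 0.58 * 0.42 = 0.2436
  Item 2: 0.22 * 0.78 = 0.1716
  Item 3: 0.2 * 0.8 = 0.16
  Item 4: 0.34 * 0.66 = 0.2244
  Item 5: 0.69 * 0.31 = 0.2139
  Item 6: 0.36 * 0.64 = 0.2304
Sum(p_i * q_i) = 0.2436 + 0.1716 + 0.16 + 0.2244 + 0.2139 + 0.2304 = 1.2439
KR-20 = (k/(k-1)) * (1 - Sum(p_i*q_i) / Var_total)
= (6/5) * (1 - 1.2439/3.51)
= 1.2 * 0.6456
KR-20 = 0.7747

0.7747


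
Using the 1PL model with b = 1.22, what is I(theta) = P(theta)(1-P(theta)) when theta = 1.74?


P = 1/(1+exp(-(1.74-1.22))) = 0.6271
I = P*(1-P) = 0.6271 * 0.3729
I = 0.2338

0.2338


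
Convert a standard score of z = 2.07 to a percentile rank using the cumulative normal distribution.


CDF(z) = 0.5 * (1 + erf(z/sqrt(2)))
erf(1.4637) = 0.9615
CDF = 0.9808
Percentile rank = 0.9808 * 100 = 98.08

98.08


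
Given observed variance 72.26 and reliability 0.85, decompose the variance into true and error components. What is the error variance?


var_true = rxx * var_obs = 0.85 * 72.26 = 61.421
var_error = var_obs - var_true
var_error = 72.26 - 61.421
var_error = 10.839

10.839


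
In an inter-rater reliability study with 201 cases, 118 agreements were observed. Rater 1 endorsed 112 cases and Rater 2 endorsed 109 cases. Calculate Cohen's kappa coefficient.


P_o = 118/201 = 0.587065
P_e = (112*109 + 89*92) / 40401 = 0.504839
kappa = (P_o - P_e) / (1 - P_e)
kappa = (0.587065 - 0.504839) / (1 - 0.504839)
kappa = 0.1661

0.1661


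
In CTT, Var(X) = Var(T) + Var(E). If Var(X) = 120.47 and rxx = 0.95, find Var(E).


var_true = rxx * var_obs = 0.95 * 120.47 = 114.4465
var_error = var_obs - var_true
var_error = 120.47 - 114.4465
var_error = 6.0235

6.0235


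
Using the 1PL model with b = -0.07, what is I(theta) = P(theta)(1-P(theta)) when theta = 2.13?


P = 1/(1+exp(-(2.13--0.07))) = 0.9002
I = P*(1-P) = 0.9002 * 0.0998
I = 0.0898

0.0898


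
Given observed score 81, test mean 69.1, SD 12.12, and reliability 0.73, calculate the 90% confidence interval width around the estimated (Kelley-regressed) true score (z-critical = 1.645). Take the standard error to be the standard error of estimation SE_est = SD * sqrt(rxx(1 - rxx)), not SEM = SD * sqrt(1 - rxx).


True score estimate = 0.73*81 + 0.27*69.1 = 77.787
SE_est = SD * sqrt(rxx * (1 - rxx)) = 12.12 * sqrt(0.73 * 0.27) = 12.12 * sqrt(0.1971) = 5.380789
CI = T_est +/- z * SE_est, so width = 2 * z * SE_est = 2 * 1.645 * 5.380789
Width = 17.7028

17.7028


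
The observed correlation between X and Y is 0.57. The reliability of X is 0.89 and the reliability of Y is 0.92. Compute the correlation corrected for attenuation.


r_corrected = rxy / sqrt(rxx * ryy)
= 0.57 / sqrt(0.89 * 0.92)
= 0.57 / sqrt(0.8188)
= 0.57 / 0.904876
r_corrected = 0.6299

0.6299


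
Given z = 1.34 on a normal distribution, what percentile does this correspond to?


CDF(z) = 0.5 * (1 + erf(z/sqrt(2)))
erf(0.9475) = 0.8198
CDF = 0.9099
Percentile rank = 0.9099 * 100 = 90.99

90.99


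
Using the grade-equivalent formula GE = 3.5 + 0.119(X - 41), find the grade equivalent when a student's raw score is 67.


raw - median = 67 - 41 = 26
slope * diff = 0.119 * 26 = 3.094
GE = 3.5 + 3.094
GE = 6.594

6.594


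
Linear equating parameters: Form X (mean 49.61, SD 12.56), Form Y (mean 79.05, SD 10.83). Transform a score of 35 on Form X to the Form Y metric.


slope = SD_Y / SD_X = 10.83 / 12.56 ~ 0.8623
intercept = mean_Y - slope * mean_X = 79.05 - (10.83 / 12.56) * 49.61 ~ 36.2732
Y = slope * X + intercept. To avoid rounding drift from the rounded slope/intercept, evaluate the equivalent form Y = mean_Y + SD_Y * (X - mean_X) / SD_X at full precision:
Y = 79.05 + 10.83 * (35 - 49.61) / 12.56
Y = 79.05 - 10.83 * 14.61 / 12.56
Y = 79.05 - 158.2263 / 12.56
Y = 79.05 - 12.5976
Y = 66.4524

66.4524


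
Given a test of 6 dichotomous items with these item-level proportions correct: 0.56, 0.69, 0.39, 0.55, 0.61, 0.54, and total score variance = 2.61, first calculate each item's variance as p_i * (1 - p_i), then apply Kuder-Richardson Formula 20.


For each item, compute p_i * q_i:
  Item 1: 0.56 * 0.44 = 0.2464
  Item 2: 0.69 * 0.31 = 0.2139
  Item 3: 0.39 * 0.61 = 0.2379
  Item 4: 0.55 * 0.45 = 0.2475
  Item 5: 0.61 * 0.39 = 0.2379
  Item 6: 0.54 * 0.46 = 0.2484
Sum(p_i * q_i) = 0.2464 + 0.2139 + 0.2379 + 0.2475 + 0.2379 + 0.2484 = 1.432
KR-20 = (k/(k-1)) * (1 - Sum(p_i*q_i) / Var_total)
= (6/5) * (1 - 1.432/2.61)
= 1.2 * 0.4513
KR-20 = 0.5416

0.5416


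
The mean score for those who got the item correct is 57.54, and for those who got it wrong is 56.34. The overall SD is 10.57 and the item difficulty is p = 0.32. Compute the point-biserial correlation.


q = 1 - p = 0.68
rpb = ((M1 - M0) / SD) * sqrt(p * q)
rpb = ((57.54 - 56.34) / 10.57) * sqrt(0.32 * 0.68)
rpb = 0.053

0.053


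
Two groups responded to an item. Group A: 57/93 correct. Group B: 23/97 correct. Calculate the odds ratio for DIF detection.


Odds_A = 57/36 = 1.5833
Odds_B = 23/74 = 0.3108
OR = Odds_A / Odds_B = 1.5833 / 0.3108
Exactly, OR = (57 * 74) / (36 * 23) = 4218 / 828
OR = 5.0942

5.0942


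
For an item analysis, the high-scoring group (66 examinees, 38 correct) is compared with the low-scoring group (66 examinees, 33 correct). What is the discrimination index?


p_upper = 38/66 = 0.5758
p_lower = 33/66 = 0.5
D = 0.5758 - 0.5 = 0.0758

0.0758


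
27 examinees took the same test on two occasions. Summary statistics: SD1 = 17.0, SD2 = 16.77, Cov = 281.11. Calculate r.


r = cov(X,Y) / (SD_X * SD_Y)
r = 281.11 / (17.0 * 16.77)
r = 281.11 / 285.09
r = 0.986

0.986


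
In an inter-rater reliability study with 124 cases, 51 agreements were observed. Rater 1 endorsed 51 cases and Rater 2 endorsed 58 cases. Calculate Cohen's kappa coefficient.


P_o = 51/124 = 0.41129
P_e = (51*58 + 73*66) / 15376 = 0.505723
kappa = (P_o - P_e) / (1 - P_e)
kappa = (0.41129 - 0.505723) / (1 - 0.505723)
kappa = -0.1911

-0.1911


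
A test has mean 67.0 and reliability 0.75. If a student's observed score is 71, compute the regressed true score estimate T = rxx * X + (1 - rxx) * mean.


T_est = rxx * X + (1 - rxx) * mean
T_est = 0.75 * 71 + 0.25 * 67.0
T_est = 53.25 + 16.75
T_est = 70.0

70.0


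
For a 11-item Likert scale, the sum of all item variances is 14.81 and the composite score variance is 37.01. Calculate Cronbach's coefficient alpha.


alpha = (k/(k-1)) * (1 - sum(si^2)/s_total^2)
= (11/10) * (1 - 14.81/37.01)
alpha = 0.6598

0.6598


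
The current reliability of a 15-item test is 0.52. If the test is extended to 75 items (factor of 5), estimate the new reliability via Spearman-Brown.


r_new = (n * rxx) / (1 + (n-1) * rxx)
r_new = (5 * 0.52) / (1 + 4 * 0.52)
r_new = 2.6 / 3.08
r_new = 0.8442

0.8442


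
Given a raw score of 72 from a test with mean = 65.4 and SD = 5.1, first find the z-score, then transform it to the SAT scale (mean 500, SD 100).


z = (X - mean) / SD = (72 - 65.4) / 5.1
z = 6.6 / 5.1
z = 1.2941
SAT-scale = SAT = 500 + 100z
Carry z at full precision (z = 6.6 / 5.1) into the conversion:
SAT-scale = 500 + 100 * (6.6 / 5.1) = 500 + 660 / 5.1
SAT-scale = 500 + 129.4118
SAT-scale = 629.4118

629.4118


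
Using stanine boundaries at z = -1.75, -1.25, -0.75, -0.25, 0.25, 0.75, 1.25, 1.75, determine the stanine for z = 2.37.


Stanine boundaries: [-1.75, -1.25, -0.75, -0.25, 0.25, 0.75, 1.25, 1.75]
z = 2.37
Check each boundary:
  z >= -1.75 -> could be stanine 2
  z >= -1.25 -> could be stanine 3
  z >= -0.75 -> could be stanine 4
  z >= -0.25 -> could be stanine 5
  z >= 0.25 -> could be stanine 6
  z >= 0.75 -> could be stanine 7
  z >= 1.25 -> could be stanine 8
  z >= 1.75 -> could be stanine 9
Highest qualifying boundary gives stanine = 9

9


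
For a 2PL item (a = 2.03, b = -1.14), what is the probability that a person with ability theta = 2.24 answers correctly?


a*(theta - b) = 2.03 * (2.24 - -1.14) = 6.8614
exp(-6.8614) = 0.001
P = 1 / (1 + 0.001)
P = 0.999

0.999


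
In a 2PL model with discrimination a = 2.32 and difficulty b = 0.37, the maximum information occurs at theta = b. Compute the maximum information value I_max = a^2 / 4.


For 2PL, max info at theta = b = 0.37
I_max = a^2 / 4 = 2.32^2 / 4
= 5.3824 / 4
I_max = 1.3456

1.3456


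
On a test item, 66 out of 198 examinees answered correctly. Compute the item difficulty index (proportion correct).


Item difficulty p = number correct / total examinees
p = 66 / 198
p = 0.3333

0.3333


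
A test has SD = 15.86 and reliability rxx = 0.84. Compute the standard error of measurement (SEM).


SEM = SD * sqrt(1 - rxx)
SEM = 15.86 * sqrt(1 - 0.84)
SEM = 15.86 * sqrt(0.16) = 15.86 * 0.4
SEM = 6.344

6.344


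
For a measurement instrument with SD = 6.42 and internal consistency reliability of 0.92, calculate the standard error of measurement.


SEM = SD * sqrt(1 - rxx)
SEM = 6.42 * sqrt(1 - 0.92)
SEM = 6.42 * sqrt(0.08) = 6.42 * 0.282843
SEM = 1.8159

1.8159


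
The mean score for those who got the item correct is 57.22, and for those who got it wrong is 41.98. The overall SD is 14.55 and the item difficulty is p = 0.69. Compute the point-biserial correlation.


q = 1 - p = 0.31
rpb = ((M1 - M0) / SD) * sqrt(p * q)
rpb = ((57.22 - 41.98) / 14.55) * sqrt(0.69 * 0.31)
rpb = 0.4844

0.4844


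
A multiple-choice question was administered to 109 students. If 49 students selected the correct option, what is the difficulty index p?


Item difficulty p = number correct / total examinees
p = 49 / 109
p = 0.4495

0.4495


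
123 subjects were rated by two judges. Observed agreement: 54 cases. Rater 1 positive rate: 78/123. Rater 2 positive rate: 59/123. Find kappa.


P_o = 54/123 = 0.439024
P_e = (78*59 + 45*64) / 15129 = 0.494547
kappa = (P_o - P_e) / (1 - P_e)
kappa = (0.439024 - 0.494547) / (1 - 0.494547)
kappa = -0.1098

-0.1098


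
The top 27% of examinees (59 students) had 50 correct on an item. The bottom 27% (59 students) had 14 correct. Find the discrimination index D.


p_upper = 50/59 = 0.8475
p_lower = 14/59 = 0.2373
D = 0.8475 - 0.2373 = 0.6102

0.6102


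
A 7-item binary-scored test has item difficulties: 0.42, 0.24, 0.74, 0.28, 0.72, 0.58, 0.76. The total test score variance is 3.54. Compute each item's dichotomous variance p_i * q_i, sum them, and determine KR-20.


For each item, compute p_i * q_i:
  Item 1: 0.42 * 0.58 = 0.2436
  Item 2: 0.24 * 0.76 = 0.1824
  Item 3: 0.74 * 0.26 = 0.1924
  Item 4: 0.28 * 0.72 = 0.2016
  Item 5: 0.72 * 0.28 = 0.2016
  Item 6: 0.58 * 0.42 = 0.2436
  Item 7: 0.76 * 0.24 = 0.1824
Sum(p_i * q_i) = 0.2436 + 0.1824 + 0.1924 + 0.2016 + 0.2016 + 0.2436 + 0.1824 = 1.4476
KR-20 = (k/(k-1)) * (1 - Sum(p_i*q_i) / Var_total)
= (7/6) * (1 - 1.4476/3.54)
= 1.1667 * 0.5911
KR-20 = 0.6896

0.6896


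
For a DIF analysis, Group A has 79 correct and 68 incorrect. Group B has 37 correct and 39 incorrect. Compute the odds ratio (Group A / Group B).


Odds_A = 79/68 = 1.1618
Odds_B = 37/39 = 0.9487
OR = Odds_A / Odds_B = 1.1618 / 0.9487
Exactly, OR = (79 * 39) / (68 * 37) = 3081 / 2516
OR = 1.2246

1.2246


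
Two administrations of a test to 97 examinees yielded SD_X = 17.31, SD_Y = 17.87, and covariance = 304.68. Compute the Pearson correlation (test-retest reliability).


r = cov(X,Y) / (SD_X * SD_Y)
r = 304.68 / (17.31 * 17.87)
r = 304.68 / 309.3297
r = 0.985

0.985


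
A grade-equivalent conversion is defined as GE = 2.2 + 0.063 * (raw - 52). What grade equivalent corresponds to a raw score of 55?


raw - median = 55 - 52 = 3
slope * diff = 0.063 * 3 = 0.189
GE = 2.2 + 0.189
GE = 2.389

2.389


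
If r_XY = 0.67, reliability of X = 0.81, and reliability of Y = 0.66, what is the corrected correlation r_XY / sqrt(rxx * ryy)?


r_corrected = rxy / sqrt(rxx * ryy)
= 0.67 / sqrt(0.81 * 0.66)
= 0.67 / sqrt(0.5346)
= 0.67 / 0.731163
r_corrected = 0.9163

0.9163


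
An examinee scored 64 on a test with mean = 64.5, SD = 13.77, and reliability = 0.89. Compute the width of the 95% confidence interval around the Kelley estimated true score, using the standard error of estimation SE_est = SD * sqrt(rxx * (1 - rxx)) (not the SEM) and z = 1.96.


True score estimate = 0.89*64 + 0.11*64.5 = 64.055
SE_est = SD * sqrt(rxx * (1 - rxx)) = 13.77 * sqrt(0.89 * 0.11) = 13.77 * sqrt(0.0979) = 4.308492
CI = T_est +/- z * SE_est, so width = 2 * z * SE_est = 2 * 1.96 * 4.308492
Width = 16.8893

16.8893


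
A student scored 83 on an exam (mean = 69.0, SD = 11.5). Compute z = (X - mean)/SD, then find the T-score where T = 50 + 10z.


z = (X - mean) / SD = (83 - 69.0) / 11.5
z = 14.0 / 11.5
z = 1.2174
T-score = T = 50 + 10z
Carry z at full precision (z = 14.0 / 11.5) into the conversion:
T-score = 50 + 10 * (14.0 / 11.5) = 50 + 140 / 11.5
T-score = 50 + 12.1739
T-score = 62.1739

62.1739


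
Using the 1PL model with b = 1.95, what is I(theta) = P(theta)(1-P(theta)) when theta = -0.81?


P = 1/(1+exp(-(-0.81-1.95))) = 0.0595
I = P*(1-P) = 0.0595 * 0.9405
I = 0.056

0.056


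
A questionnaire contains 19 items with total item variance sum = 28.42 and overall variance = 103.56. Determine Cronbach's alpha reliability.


alpha = (k/(k-1)) * (1 - sum(si^2)/s_total^2)
= (19/18) * (1 - 28.42/103.56)
alpha = 0.7659

0.7659


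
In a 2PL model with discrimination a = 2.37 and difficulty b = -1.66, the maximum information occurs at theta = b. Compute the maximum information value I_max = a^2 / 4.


For 2PL, max info at theta = b = -1.66
I_max = a^2 / 4 = 2.37^2 / 4
= 5.6169 / 4
I_max = 1.4042

1.4042


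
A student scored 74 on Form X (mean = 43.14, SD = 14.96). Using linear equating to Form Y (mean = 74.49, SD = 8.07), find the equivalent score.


slope = SD_Y / SD_X = 8.07 / 14.96 ~ 0.5394
intercept = mean_Y - slope * mean_X = 74.49 - (8.07 / 14.96) * 43.14 ~ 51.2186
Y = slope * X + intercept. To avoid rounding drift from the rounded slope/intercept, evaluate the equivalent form Y = mean_Y + SD_Y * (X - mean_X) / SD_X at full precision:
Y = 74.49 + 8.07 * (74 - 43.14) / 14.96
Y = 74.49 + 8.07 * 30.86 / 14.96
Y = 74.49 + 249.0402 / 14.96
Y = 74.49 + 16.6471
Y = 91.1371

91.1371


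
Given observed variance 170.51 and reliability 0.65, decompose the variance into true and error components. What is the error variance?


var_true = rxx * var_obs = 0.65 * 170.51 = 110.8315
var_error = var_obs - var_true
var_error = 170.51 - 110.8315
var_error = 59.6785

59.6785


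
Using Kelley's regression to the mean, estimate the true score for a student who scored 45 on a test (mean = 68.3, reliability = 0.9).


T_est = rxx * X + (1 - rxx) * mean
T_est = 0.9 * 45 + 0.1 * 68.3
T_est = 40.5 + 6.83
T_est = 47.33

47.33


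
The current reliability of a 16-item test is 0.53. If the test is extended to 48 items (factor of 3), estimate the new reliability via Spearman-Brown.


r_new = (n * rxx) / (1 + (n-1) * rxx)
r_new = (3 * 0.53) / (1 + 2 * 0.53)
r_new = 1.59 / 2.06
r_new = 0.7718

0.7718


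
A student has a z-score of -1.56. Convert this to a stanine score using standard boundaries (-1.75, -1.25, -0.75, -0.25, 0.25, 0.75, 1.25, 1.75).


Stanine boundaries: [-1.75, -1.25, -0.75, -0.25, 0.25, 0.75, 1.25, 1.75]
z = -1.56
Check each boundary:
  z >= -1.75 -> could be stanine 2
  z < -1.25
  z < -0.75
  z < -0.25
  z < 0.25
  z < 0.75
  z < 1.25
  z < 1.75
Highest qualifying boundary gives stanine = 2

2


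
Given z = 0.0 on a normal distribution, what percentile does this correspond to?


CDF(z) = 0.5 * (1 + erf(z/sqrt(2)))
erf(0.0) = 0.0
CDF = 0.5
Percentile rank = 0.5 * 100 = 50.0

50.0


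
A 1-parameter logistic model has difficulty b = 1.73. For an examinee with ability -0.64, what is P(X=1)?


theta - b = -0.64 - 1.73 = -2.37
exp(-(theta - b)) = exp(2.37) = 10.6974
P = 1 / (1 + 10.6974)
P = 0.0855

0.0855


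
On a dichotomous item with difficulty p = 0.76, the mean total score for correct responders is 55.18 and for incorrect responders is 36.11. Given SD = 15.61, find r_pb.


q = 1 - p = 0.24
rpb = ((M1 - M0) / SD) * sqrt(p * q)
rpb = ((55.18 - 36.11) / 15.61) * sqrt(0.76 * 0.24)
rpb = 0.5217

0.5217


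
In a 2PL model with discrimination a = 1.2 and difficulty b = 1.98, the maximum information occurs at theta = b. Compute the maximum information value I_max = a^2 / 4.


For 2PL, max info at theta = b = 1.98
I_max = a^2 / 4 = 1.2^2 / 4
= 1.44 / 4
I_max = 0.36

0.36


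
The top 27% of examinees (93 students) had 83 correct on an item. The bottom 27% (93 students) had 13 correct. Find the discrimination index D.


p_upper = 83/93 = 0.8925
p_lower = 13/93 = 0.1398
D = 0.8925 - 0.1398 = 0.7527

0.7527


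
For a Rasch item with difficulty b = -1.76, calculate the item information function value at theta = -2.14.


P = 1/(1+exp(-(-2.14--1.76))) = 0.4061
I = P*(1-P) = 0.4061 * 0.5939
I = 0.2412

0.2412


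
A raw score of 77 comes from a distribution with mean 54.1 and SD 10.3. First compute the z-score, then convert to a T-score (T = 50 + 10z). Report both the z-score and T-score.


z = (X - mean) / SD = (77 - 54.1) / 10.3
z = 22.9 / 10.3
z = 2.2233
T-score = T = 50 + 10z
Carry z at full precision (z = 22.9 / 10.3) into the conversion:
T-score = 50 + 10 * (22.9 / 10.3) = 50 + 229 / 10.3
T-score = 50 + 22.233
T-score = 72.233

72.233


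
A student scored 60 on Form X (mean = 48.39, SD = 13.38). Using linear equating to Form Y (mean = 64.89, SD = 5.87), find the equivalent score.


slope = SD_Y / SD_X = 5.87 / 13.38 ~ 0.4387
intercept = mean_Y - slope * mean_X = 64.89 - (5.87 / 13.38) * 48.39 ~ 43.6606
Y = slope * X + intercept. To avoid rounding drift from the rounded slope/intercept, evaluate the equivalent form Y = mean_Y + SD_Y * (X - mean_X) / SD_X at full precision:
Y = 64.89 + 5.87 * (60 - 48.39) / 13.38
Y = 64.89 + 5.87 * 11.61 / 13.38
Y = 64.89 + 68.1507 / 13.38
Y = 64.89 + 5.0935
Y = 69.9835

69.9835


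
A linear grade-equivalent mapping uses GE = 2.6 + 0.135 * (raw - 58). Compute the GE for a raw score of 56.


raw - median = 56 - 58 = -2
slope * diff = 0.135 * -2 = -0.27
GE = 2.6 + -0.27
GE = 2.33

2.33


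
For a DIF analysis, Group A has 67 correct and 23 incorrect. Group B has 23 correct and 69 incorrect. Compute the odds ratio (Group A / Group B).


Odds_A = 67/23 = 2.913
Odds_B = 23/69 = 0.3333
OR = Odds_A / Odds_B = 2.913 / 0.3333
Exactly, OR = (67 * 69) / (23 * 23) = 4623 / 529
OR = 8.7391

8.7391


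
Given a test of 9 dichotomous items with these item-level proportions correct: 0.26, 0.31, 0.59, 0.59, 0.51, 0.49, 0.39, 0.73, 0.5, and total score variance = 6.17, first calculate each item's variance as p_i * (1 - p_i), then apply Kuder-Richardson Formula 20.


For each item, compute p_i * q_i:
  Item 1: 0.26 * 0.74 = 0.1924
  Item 2: 0.31 * 0.69 = 0.2139
  Item 3: 0.59 * 0.41 = 0.2419
  Item 4: 0.59 * 0.41 = 0.2419
  Item 5: 0.51 * 0.49 = 0.2499
  Item 6: 0.49 * 0.51 = 0.2499
  Item 7: 0.39 * 0.61 = 0.2379
  Item 8: 0.73 * 0.27 = 0.1971
  Item 9: 0.5 * 0.5 = 0.25
Sum(p_i * q_i) = 0.1924 + 0.2139 + 0.2419 + 0.2419 + 0.2499 + 0.2499 + 0.2379 + 0.1971 + 0.25 = 2.0749
KR-20 = (k/(k-1)) * (1 - Sum(p_i*q_i) / Var_total)
= (9/8) * (1 - 2.0749/6.17)
= 1.125 * 0.6637
KR-20 = 0.7467

0.7467


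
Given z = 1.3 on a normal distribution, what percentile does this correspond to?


CDF(z) = 0.5 * (1 + erf(z/sqrt(2)))
erf(0.9192) = 0.8064
CDF = 0.9032
Percentile rank = 0.9032 * 100 = 90.32

90.32


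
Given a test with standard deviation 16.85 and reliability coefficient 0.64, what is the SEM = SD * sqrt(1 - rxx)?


SEM = SD * sqrt(1 - rxx)
SEM = 16.85 * sqrt(1 - 0.64)
SEM = 16.85 * sqrt(0.36) = 16.85 * 0.6
SEM = 10.11

10.11


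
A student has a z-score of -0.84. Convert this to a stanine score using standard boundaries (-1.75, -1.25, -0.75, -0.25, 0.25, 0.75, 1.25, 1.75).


Stanine boundaries: [-1.75, -1.25, -0.75, -0.25, 0.25, 0.75, 1.25, 1.75]
z = -0.84
Check each boundary:
  z >= -1.75 -> could be stanine 2
  z >= -1.25 -> could be stanine 3
  z < -0.75
  z < -0.25
  z < 0.25
  z < 0.75
  z < 1.25
  z < 1.75
Highest qualifying boundary gives stanine = 3

3


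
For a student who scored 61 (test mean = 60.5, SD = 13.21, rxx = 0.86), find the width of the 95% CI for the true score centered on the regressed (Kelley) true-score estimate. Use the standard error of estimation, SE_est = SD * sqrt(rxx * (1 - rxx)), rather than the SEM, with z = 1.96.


True score estimate = 0.86*61 + 0.14*60.5 = 60.93
SE_est = SD * sqrt(rxx * (1 - rxx)) = 13.21 * sqrt(0.86 * 0.14) = 13.21 * sqrt(0.1204) = 4.583699
CI = T_est +/- z * SE_est, so width = 2 * z * SE_est = 2 * 1.96 * 4.583699
Width = 17.9681

17.9681


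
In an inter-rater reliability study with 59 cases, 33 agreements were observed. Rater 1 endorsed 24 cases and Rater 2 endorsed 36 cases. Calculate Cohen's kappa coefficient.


P_o = 33/59 = 0.559322
P_e = (24*36 + 35*23) / 3481 = 0.47946
kappa = (P_o - P_e) / (1 - P_e)
kappa = (0.559322 - 0.47946) / (1 - 0.47946)
kappa = 0.1534

0.1534


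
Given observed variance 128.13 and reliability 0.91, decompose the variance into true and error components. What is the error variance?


var_true = rxx * var_obs = 0.91 * 128.13 = 116.5983
var_error = var_obs - var_true
var_error = 128.13 - 116.5983
var_error = 11.5317

11.5317


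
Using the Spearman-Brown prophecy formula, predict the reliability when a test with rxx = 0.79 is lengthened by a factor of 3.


r_new = (n * rxx) / (1 + (n-1) * rxx)
r_new = (3 * 0.79) / (1 + 2 * 0.79)
r_new = 2.37 / 2.58
r_new = 0.9186

0.9186


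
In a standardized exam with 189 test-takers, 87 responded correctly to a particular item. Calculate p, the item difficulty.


Item difficulty p = number correct / total examinees
p = 87 / 189
p = 0.4603

0.4603


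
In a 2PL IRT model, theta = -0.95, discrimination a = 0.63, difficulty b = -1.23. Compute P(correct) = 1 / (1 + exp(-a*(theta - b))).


a*(theta - b) = 0.63 * (-0.95 - -1.23) = 0.1764
exp(-0.1764) = 0.8383
P = 1 / (1 + 0.8383)
P = 0.544

0.544


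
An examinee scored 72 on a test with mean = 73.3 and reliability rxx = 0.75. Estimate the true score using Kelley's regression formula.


T_est = rxx * X + (1 - rxx) * mean
T_est = 0.75 * 72 + 0.25 * 73.3
T_est = 54.0 + 18.325
T_est = 72.325

72.325


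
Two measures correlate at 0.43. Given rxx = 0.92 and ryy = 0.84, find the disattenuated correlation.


r_corrected = rxy / sqrt(rxx * ryy)
= 0.43 / sqrt(0.92 * 0.84)
= 0.43 / sqrt(0.7728)
= 0.43 / 0.87909
r_corrected = 0.4891

0.4891


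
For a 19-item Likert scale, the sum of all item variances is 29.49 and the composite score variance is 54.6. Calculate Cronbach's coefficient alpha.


alpha = (k/(k-1)) * (1 - sum(si^2)/s_total^2)
= (19/18) * (1 - 29.49/54.6)
alpha = 0.4854

0.4854


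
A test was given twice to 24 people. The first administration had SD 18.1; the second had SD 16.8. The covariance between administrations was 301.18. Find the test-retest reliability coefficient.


r = cov(X,Y) / (SD_X * SD_Y)
r = 301.18 / (18.1 * 16.8)
r = 301.18 / 304.08
r = 0.9905

0.9905


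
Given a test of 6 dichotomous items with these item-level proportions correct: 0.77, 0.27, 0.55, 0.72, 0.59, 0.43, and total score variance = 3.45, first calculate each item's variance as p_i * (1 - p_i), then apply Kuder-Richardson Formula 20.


For each item, compute p_i * q_i:
  Item 1: 0.77 * 0.23 = 0.1771
  Item 2: 0.27 * 0.73 = 0.1971
  Item 3: 0.55 * 0.45 = 0.2475
  Item 4: 0.72 * 0.28 = 0.2016
  Item 5: 0.59 * 0.41 = 0.2419
  Item 6: 0.43 * 0.57 = 0.2451
Sum(p_i * q_i) = 0.1771 + 0.1971 + 0.2475 + 0.2016 + 0.2419 + 0.2451 = 1.3103
KR-20 = (k/(k-1)) * (1 - Sum(p_i*q_i) / Var_total)
= (6/5) * (1 - 1.3103/3.45)
= 1.2 * 0.6202
KR-20 = 0.7442

0.7442


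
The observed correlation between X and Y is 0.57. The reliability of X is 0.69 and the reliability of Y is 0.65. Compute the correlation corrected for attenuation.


r_corrected = rxy / sqrt(rxx * ryy)
= 0.57 / sqrt(0.69 * 0.65)
= 0.57 / sqrt(0.4485)
= 0.57 / 0.669701
r_corrected = 0.8511

0.8511


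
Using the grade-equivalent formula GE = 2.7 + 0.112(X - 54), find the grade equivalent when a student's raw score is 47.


raw - median = 47 - 54 = -7
slope * diff = 0.112 * -7 = -0.784
GE = 2.7 + -0.784
GE = 1.916

1.916


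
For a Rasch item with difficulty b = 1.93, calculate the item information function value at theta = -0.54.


P = 1/(1+exp(-(-0.54-1.93))) = 0.078
I = P*(1-P) = 0.078 * 0.922
I = 0.0719

0.0719


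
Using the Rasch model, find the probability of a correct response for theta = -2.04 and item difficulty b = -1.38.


theta - b = -2.04 - -1.38 = -0.66
exp(-(theta - b)) = exp(0.66) = 1.9348
P = 1 / (1 + 1.9348)
P = 0.3407

0.3407


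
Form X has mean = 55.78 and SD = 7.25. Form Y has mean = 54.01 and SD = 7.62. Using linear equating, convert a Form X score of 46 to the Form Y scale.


slope = SD_Y / SD_X = 7.62 / 7.25 ~ 1.051
intercept = mean_Y - slope * mean_X = 54.01 - (7.62 / 7.25) * 55.78 ~ -4.6167
Y = slope * X + intercept. To avoid rounding drift from the rounded slope/intercept, evaluate the equivalent form Y = mean_Y + SD_Y * (X - mean_X) / SD_X at full precision:
Y = 54.01 + 7.62 * (46 - 55.78) / 7.25
Y = 54.01 - 7.62 * 9.78 / 7.25
Y = 54.01 - 74.5236 / 7.25
Y = 54.01 - 10.2791
Y = 43.7309

43.7309


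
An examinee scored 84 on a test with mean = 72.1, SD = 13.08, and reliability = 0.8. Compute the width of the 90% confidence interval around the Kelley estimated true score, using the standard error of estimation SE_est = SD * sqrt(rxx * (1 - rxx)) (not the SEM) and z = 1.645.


True score estimate = 0.8*84 + 0.2*72.1 = 81.62
SE_est = SD * sqrt(rxx * (1 - rxx)) = 13.08 * sqrt(0.8 * 0.2) = 13.08 * sqrt(0.16) = 5.232
CI = T_est +/- z * SE_est, so width = 2 * z * SE_est = 2 * 1.645 * 5.232
Width = 17.2133

17.2133


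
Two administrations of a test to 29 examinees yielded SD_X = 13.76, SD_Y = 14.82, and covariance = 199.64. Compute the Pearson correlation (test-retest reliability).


r = cov(X,Y) / (SD_X * SD_Y)
r = 199.64 / (13.76 * 14.82)
r = 199.64 / 203.9232
r = 0.979

0.979


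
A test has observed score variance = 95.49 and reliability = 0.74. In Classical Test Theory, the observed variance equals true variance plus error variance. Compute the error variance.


var_true = rxx * var_obs = 0.74 * 95.49 = 70.6626
var_error = var_obs - var_true
var_error = 95.49 - 70.6626
var_error = 24.8274

24.8274


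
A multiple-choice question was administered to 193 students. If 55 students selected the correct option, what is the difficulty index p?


Item difficulty p = number correct / total examinees
p = 55 / 193
p = 0.285

0.285


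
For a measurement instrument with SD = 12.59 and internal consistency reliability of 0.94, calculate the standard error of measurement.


SEM = SD * sqrt(1 - rxx)
SEM = 12.59 * sqrt(1 - 0.94)
SEM = 12.59 * sqrt(0.06) = 12.59 * 0.244949
SEM = 3.0839

3.0839
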